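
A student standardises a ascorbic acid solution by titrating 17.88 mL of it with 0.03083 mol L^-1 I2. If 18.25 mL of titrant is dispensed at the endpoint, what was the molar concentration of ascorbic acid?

0.0315 M

n(I2) = 0.03083 x 0.01825 = 0.0005626 mol.
From the balanced equation, 1 mol I2 reacts with 1 mol ascorbic acid, so n(ascorbic acid) = 0.0005626 x 1/1 = 0.0005626 mol.
[ascorbic acid] = 0.0005626 / 0.01788 L = 0.0315 M.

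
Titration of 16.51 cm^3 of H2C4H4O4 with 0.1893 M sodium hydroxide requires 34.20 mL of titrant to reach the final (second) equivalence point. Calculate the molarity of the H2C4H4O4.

n(NaOH) = 0.1893 x 0.03420 = 0.006474 mol.
At the final (second) equivalence point, 2 mol OH^- react per mol H2C4H4O4, so n(H2C4H4O4) = 0.006474 / 2 = 0.003237 mol.
[H2C4H4O4] = 0.003237 / 0.01651 L = 0.196 M.

0.196 M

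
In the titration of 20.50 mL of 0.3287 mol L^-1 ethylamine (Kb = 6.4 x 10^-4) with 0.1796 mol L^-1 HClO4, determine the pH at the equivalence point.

5.87

n(C2H5NH2) = 0.3287 x 0.02050 = 0.006738 mol; V(HClO4) at equivalence = 0.006738/0.1796 = 0.03752 L.
At equivalence the base is fully converted to C2H5NH3+; total volume = 0.05802 L, so [C2H5NH3+] = 0.006738/0.05802 = 0.1161 M.
Ka(C2H5NH3+) = Kw/Kb = 1.0e-14 / 6.4 x 10^-4 = 1.56e-11.
[H^+] = sqrt(Ka x [C2H5NH3+]) = sqrt(1.56e-11 x 0.1161) = 1.35e-6 M.
pH = -log(1.35e-6) = 5.87.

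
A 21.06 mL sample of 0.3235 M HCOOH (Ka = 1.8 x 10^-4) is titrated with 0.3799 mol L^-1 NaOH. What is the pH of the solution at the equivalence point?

8.49

n(HCOOH) = 0.3235 x 0.02106 = 0.006813 mol; V(NaOH) at equivalence = 0.006813/0.3799 = 0.01793 L.
At equivalence all the acid is converted to HCOO-; total volume = 0.02106 + 0.01793 = 0.03899 L, so [HCOO-] = 0.006813/0.03899 = 0.1747 M.
Kb = Kw/Ka = 1.0e-14 / 1.8 x 10^-4 = 5.56e-11.
[OH^-] = sqrt(Kb x [HCOO-]) = sqrt(5.56e-11 x 0.1747) = 3.12e-6 M.
pOH = 5.51, so pH = 14.00 - 5.51 = 8.49.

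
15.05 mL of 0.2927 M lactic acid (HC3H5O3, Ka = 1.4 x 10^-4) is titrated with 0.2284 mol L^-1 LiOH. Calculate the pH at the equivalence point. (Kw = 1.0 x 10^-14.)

8.48

n(HC3H5O3) = 0.2927 x 0.01505 = 0.004405 mol; V(LiOH) at equivalence = 0.004405/0.2284 = 0.01929 L.
At equivalence all the acid is converted to C3H5O3-; total volume = 0.01505 + 0.01929 = 0.03434 L, so [C3H5O3-] = 0.004405/0.03434 = 0.1283 M.
Kb = Kw/Ka = 1.0e-14 / 1.4 x 10^-4 = 7.14e-11.
[OH^-] = sqrt(Kb x [C3H5O3-]) = sqrt(7.14e-11 x 0.1283) = 3.03e-6 M.
pOH = 5.52, so pH = 14.00 - 5.52 = 8.48.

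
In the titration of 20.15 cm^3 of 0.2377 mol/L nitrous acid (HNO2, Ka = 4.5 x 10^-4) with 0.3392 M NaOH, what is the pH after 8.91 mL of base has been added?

3.58

Initial n(HNO2) = 0.2377 x 0.02015 = 0.004790 mol.
n(NaOH) added = 0.3392 x 0.008910 = 0.003022 mol, converting that many moles of HNO2 to NO2-.
Remaining n(HNO2) = 0.001767 mol; n(NO2-) = 0.003022 mol.
By Henderson-Hasselbalch, pH = pKa + log([A^-]/[HA]) = 3.35 + log(0.003022/0.001767) = 3.35 + (+0.23) = 3.58.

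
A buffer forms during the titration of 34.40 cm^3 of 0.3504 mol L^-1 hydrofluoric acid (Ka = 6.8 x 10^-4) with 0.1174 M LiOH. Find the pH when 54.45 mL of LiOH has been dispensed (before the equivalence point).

Initial n(HF) = 0.3504 x 0.03440 = 0.01205 mol.
n(LiOH) added = 0.1174 x 0.05445 = 0.006392 mol, converting that many moles of HF to F-.
Remaining n(HF) = 0.005661 mol; n(F-) = 0.006392 mol.
By Henderson-Hasselbalch, pH = pKa + log([A^-]/[HA]) = 3.17 + log(0.006392/0.005661) = 3.17 + (+0.05) = 3.22.

3.22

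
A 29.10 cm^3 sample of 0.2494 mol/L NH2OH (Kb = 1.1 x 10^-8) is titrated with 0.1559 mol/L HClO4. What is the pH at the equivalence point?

n(NH2OH) = 0.2494 x 0.02910 = 0.007258 mol; V(HClO4) at equivalence = 0.007258/0.1559 = 0.04655 L.
At equivalence the base is fully converted to NH3OH+; total volume = 0.07565 L, so [NH3OH+] = 0.007258/0.07565 = 0.09593 M.
Ka(NH3OH+) = Kw/Kb = 1.0e-14 / 1.1 x 10^-8 = 9.09e-7.
[H^+] = sqrt(Ka x [NH3OH+]) = sqrt(9.09e-7 x 0.09593) = 0.000295 M.
pH = -log(0.000295) = 3.53.

3.53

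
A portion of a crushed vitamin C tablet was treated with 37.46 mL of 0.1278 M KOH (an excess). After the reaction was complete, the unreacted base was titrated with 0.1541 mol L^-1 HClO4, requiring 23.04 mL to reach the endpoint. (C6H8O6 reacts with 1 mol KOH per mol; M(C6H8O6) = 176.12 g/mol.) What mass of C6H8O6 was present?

Total n(KOH) added = 0.1278 x 0.03746 = 0.004787 mol.
n(HClO4) used = 0.1541 x 0.02304 = 0.003550 mol, which equals the excess n(KOH).
So n(KOH) consumed by the sample = 0.004787 - 0.003550 = 0.001237 mol.
n(C6H8O6) = 0.001237 / 1 = 0.001237 mol.
mass = 0.001237 mol x 176.12 g/mol = 0.218 g.

0.218 g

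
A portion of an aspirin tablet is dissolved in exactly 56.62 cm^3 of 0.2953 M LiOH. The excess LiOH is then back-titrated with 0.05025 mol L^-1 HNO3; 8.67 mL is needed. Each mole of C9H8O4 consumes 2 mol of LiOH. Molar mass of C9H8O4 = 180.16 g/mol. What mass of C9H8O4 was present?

Total n(LiOH) added = 0.2953 x 0.05662 = 0.01672 mol.
n(HNO3) used = 0.05025 x 0.008670 = 0.0004357 mol, which equals the excess n(LiOH).
So n(LiOH) consumed by the sample = 0.01672 - 0.0004357 = 0.01628 mol.
n(C9H8O4) = 0.01628 / 2 = 0.008142 mol.
mass = 0.008142 mol x 180.16 g/mol = 1.47 g.

1.47 g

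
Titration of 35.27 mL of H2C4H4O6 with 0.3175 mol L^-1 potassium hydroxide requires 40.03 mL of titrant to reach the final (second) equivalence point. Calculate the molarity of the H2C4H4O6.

0.180 M

n(KOH) = 0.3175 x 0.04003 = 0.01271 mol.
At the final (second) equivalence point, 2 mol OH^- react per mol H2C4H4O6, so n(H2C4H4O6) = 0.01271 / 2 = 0.006355 mol.
[H2C4H4O6] = 0.006355 / 0.03527 L = 0.180 M.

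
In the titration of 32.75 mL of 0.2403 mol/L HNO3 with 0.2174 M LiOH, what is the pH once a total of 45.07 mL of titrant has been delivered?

n(acid) = 0.2403 x 0.03275 = 0.007870 mol; n(LiOH) added = 0.2174 x 0.04507 = 0.009798 mol.
Base is in excess by 0.009798 - 0.007870 = 0.001928 mol in a total volume of 0.07782 L.
[OH^-] = 0.001928/0.07782 = 0.02478 M, so pOH = 1.61 and pH = 14.00 - 1.61 = 12.39.

12.39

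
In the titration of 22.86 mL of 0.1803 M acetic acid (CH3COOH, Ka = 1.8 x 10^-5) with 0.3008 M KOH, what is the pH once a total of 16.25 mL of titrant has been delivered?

12.29

n(acid) = 0.1803 x 0.02286 = 0.004122 mol; n(KOH) added = 0.3008 x 0.01625 = 0.004888 mol.
Base is in excess by 0.004888 - 0.004122 = 0.0007663 mol in a total volume of 0.03911 L.
[OH^-] = 0.0007663/0.03911 = 0.01959 M, so pOH = 1.71 and pH = 14.00 - 1.71 = 12.29.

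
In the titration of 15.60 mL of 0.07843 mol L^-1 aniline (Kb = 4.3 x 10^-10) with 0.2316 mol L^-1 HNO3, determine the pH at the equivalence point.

n(C6H5NH2) = 0.07843 x 0.01560 = 0.001224 mol; V(HNO3) at equivalence = 0.001224/0.2316 = 0.005283 L.
At equivalence the base is fully converted to C6H5NH3+; total volume = 0.02088 L, so [C6H5NH3+] = 0.001224/0.02088 = 0.05859 M.
Ka(C6H5NH3+) = Kw/Kb = 1.0e-14 / 4.3 x 10^-10 = 2.33e-5.
[H^+] = sqrt(Ka x [C6H5NH3+]) = sqrt(2.33e-5 x 0.05859) = 0.00117 M.
pH = -log(0.00117) = 2.93.

2.93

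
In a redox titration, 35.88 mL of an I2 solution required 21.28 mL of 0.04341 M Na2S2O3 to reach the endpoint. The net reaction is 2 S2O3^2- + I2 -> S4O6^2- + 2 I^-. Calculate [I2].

n(Na2S2O3) = 0.04341 x 0.02128 = 0.0009238 mol.
From the balanced equation, 2 mol Na2S2O3 reacts with 1 mol I2, so n(I2) = 0.0009238 x 1/2 = 0.0004619 mol.
[I2] = 0.0004619 / 0.03588 L = 0.0129 M.

0.0129 M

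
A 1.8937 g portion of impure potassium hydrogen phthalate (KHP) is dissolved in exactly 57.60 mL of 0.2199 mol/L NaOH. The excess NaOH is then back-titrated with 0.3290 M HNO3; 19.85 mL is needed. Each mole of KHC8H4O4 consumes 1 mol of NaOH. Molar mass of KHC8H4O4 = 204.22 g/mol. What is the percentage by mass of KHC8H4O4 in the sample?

66.2%

Total n(NaOH) added = 0.2199 x 0.05760 = 0.01267 mol.
n(HNO3) used = 0.3290 x 0.01985 = 0.006531 mol, which equals the excess n(NaOH).
So n(NaOH) consumed by the sample = 0.01267 - 0.006531 = 0.006136 mol.
n(KHC8H4O4) = 0.006136 / 1 = 0.006136 mol.
mass KHC8H4O4 = 0.006136 x 204.22 = 1.253 g, so %KHC8H4O4 = 1.253/1.8937 x 100 = 66.2%.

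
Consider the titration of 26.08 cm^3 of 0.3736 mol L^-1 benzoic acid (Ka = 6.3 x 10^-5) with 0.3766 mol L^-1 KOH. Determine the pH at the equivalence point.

8.74

n(C6H5COOH) = 0.3736 x 0.02608 = 0.009743 mol; V(KOH) at equivalence = 0.009743/0.3766 = 0.02587 L.
At equivalence all the acid is converted to C6H5COO-; total volume = 0.02608 + 0.02587 = 0.05195 L, so [C6H5COO-] = 0.009743/0.05195 = 0.1875 M.
Kb = Kw/Ka = 1.0e-14 / 6.3 x 10^-5 = 1.59e-10.
[OH^-] = sqrt(Kb x [C6H5COO-]) = sqrt(1.59e-10 x 0.1875) = 5.46e-6 M.
pOH = 5.26, so pH = 14.00 - 5.26 = 8.74.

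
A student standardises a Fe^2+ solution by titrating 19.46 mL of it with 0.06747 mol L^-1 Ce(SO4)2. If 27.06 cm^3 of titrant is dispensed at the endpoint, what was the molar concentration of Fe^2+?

n(Ce(SO4)2) = 0.06747 x 0.02706 = 0.001826 mol.
From the balanced equation, 1 mol Ce(SO4)2 reacts with 1 mol Fe^2+, so n(Fe^2+) = 0.001826 x 1/1 = 0.001826 mol.
[Fe^2+] = 0.001826 / 0.01946 L = 0.0938 M.

0.0938 M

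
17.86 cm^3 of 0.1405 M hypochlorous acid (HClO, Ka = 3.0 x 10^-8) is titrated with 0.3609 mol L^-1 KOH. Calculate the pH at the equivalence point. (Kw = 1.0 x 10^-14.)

n(HClO) = 0.1405 x 0.01786 = 0.002509 mol; V(KOH) at equivalence = 0.002509/0.3609 = 0.006953 L.
At equivalence all the acid is converted to ClO-; total volume = 0.01786 + 0.006953 = 0.02481 L, so [ClO-] = 0.002509/0.02481 = 0.1011 M.
Kb = Kw/Ka = 1.0e-14 / 3.0 x 10^-8 = 3.33e-7.
[OH^-] = sqrt(Kb x [ClO-]) = sqrt(3.33e-7 x 0.1011) = 0.000184 M.
pOH = 3.74, so pH = 14.00 - 3.74 = 10.26.

10.26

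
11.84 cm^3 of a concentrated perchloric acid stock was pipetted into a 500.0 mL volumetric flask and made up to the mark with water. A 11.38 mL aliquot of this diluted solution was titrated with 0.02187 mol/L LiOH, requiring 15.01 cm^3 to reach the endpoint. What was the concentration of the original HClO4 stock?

n(LiOH) = 0.02187 x 0.01501 = 0.0003283 mol.
n(HClO4) in the aliquot = 0.0003283 mol.
[diluted HClO4] = 0.0003283 / 0.01138 = 0.02885 M.
Dilution factor = 500.0/11.84 = 42.23, so [stock] = 0.02885 x 42.23 = 1.22 M.

1.22 M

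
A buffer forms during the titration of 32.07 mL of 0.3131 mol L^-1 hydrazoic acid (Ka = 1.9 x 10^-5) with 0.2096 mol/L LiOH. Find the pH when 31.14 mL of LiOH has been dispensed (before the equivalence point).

Initial n(HN3) = 0.3131 x 0.03207 = 0.01004 mol.
n(LiOH) added = 0.2096 x 0.03114 = 0.006527 mol, converting that many moles of HN3 to N3-.
Remaining n(HN3) = 0.003514 mol; n(N3-) = 0.006527 mol.
By Henderson-Hasselbalch, pH = pKa + log([A^-]/[HA]) = 4.72 + log(0.006527/0.003514) = 4.72 + (+0.27) = 4.99.

4.99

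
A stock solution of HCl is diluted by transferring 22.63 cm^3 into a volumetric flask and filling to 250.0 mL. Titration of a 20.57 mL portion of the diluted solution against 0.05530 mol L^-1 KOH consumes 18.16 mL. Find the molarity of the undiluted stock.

n(KOH) = 0.05530 x 0.01816 = 0.001004 mol.
n(HCl) in the aliquot = 0.001004 mol.
[diluted HCl] = 0.001004 / 0.02057 = 0.04882 M.
Dilution factor = 250.0/22.63 = 11.05, so [stock] = 0.04882 x 11.05 = 0.539 M.

0.539 M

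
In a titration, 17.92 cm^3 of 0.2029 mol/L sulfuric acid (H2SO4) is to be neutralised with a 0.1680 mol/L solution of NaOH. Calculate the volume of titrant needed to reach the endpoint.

43.3 mL

n(H2SO4) = 0.2029 mol/L x 0.01792 L = 0.003636 mol.
The neutralisation is 1 H2SO4 : 2 NaOH, so n(NaOH) = 0.003636 x 2/1 = 0.007272 mol.
V(NaOH) = 0.007272 / 0.1680 = 0.04329 L = 43.3 mL.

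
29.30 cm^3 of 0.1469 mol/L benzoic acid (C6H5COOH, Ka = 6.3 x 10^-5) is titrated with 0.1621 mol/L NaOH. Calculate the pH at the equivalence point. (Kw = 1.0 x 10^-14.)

n(C6H5COOH) = 0.1469 x 0.02930 = 0.004304 mol; V(NaOH) at equivalence = 0.004304/0.1621 = 0.02655 L.
At equivalence all the acid is converted to C6H5COO-; total volume = 0.02930 + 0.02655 = 0.05585 L, so [C6H5COO-] = 0.004304/0.05585 = 0.07706 M.
Kb = Kw/Ka = 1.0e-14 / 6.3 x 10^-5 = 1.59e-10.
[OH^-] = sqrt(Kb x [C6H5COO-]) = sqrt(1.59e-10 x 0.07706) = 3.50e-6 M.
pOH = 5.46, so pH = 14.00 - 5.46 = 8.54.

8.54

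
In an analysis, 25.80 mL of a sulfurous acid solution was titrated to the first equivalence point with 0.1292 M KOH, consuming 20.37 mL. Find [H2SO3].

0.102 M

n(KOH) = 0.1292 x 0.02037 = 0.002632 mol.
At the first equivalence point, 1 mol OH^- react per mol H2SO3, so n(H2SO3) = 0.002632 / 1 = 0.002632 mol.
[H2SO3] = 0.002632 / 0.02580 L = 0.102 M.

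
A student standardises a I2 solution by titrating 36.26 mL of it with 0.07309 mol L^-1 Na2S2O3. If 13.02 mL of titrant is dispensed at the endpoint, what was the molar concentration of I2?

n(Na2S2O3) = 0.07309 x 0.01302 = 0.0009516 mol.
From the balanced equation, 2 mol Na2S2O3 reacts with 1 mol I2, so n(I2) = 0.0009516 x 1/2 = 0.0004758 mol.
[I2] = 0.0004758 / 0.03626 L = 0.0131 M.

0.0131 M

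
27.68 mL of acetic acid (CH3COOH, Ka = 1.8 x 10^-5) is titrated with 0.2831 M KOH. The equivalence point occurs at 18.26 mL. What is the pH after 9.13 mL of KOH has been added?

9.13 mL is exactly half the equivalence volume (18.26/2), i.e. the half-equivalence point.
There, n(HA) = n(A^-), so pH = pKa = -log(1.8 x 10^-5) = 4.74.

4.74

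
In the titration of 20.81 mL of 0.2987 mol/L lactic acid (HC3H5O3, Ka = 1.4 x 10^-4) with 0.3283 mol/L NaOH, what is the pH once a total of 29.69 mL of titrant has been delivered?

12.84

n(acid) = 0.2987 x 0.02081 = 0.006216 mol; n(NaOH) added = 0.3283 x 0.02969 = 0.009747 mol.
Base is in excess by 0.009747 - 0.006216 = 0.003531 mol in a total volume of 0.05050 L.
[OH^-] = 0.003531/0.05050 = 0.06993 M, so pOH = 1.16 and pH = 14.00 - 1.16 = 12.84.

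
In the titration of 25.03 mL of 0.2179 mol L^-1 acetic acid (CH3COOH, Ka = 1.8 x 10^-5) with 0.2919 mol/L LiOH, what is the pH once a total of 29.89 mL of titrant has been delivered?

12.77

n(acid) = 0.2179 x 0.02503 = 0.005454 mol; n(LiOH) added = 0.2919 x 0.02989 = 0.008725 mol.
Base is in excess by 0.008725 - 0.005454 = 0.003271 mol in a total volume of 0.05492 L.
[OH^-] = 0.003271/0.05492 = 0.05956 M, so pOH = 1.23 and pH = 14.00 - 1.23 = 12.77.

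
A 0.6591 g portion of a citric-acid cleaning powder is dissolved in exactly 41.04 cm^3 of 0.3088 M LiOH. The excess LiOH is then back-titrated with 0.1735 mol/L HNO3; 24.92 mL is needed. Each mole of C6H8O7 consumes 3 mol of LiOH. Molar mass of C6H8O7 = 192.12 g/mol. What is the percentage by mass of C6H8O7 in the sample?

81.1%

Total n(LiOH) added = 0.3088 x 0.04104 = 0.01267 mol.
n(HNO3) used = 0.1735 x 0.02492 = 0.004324 mol, which equals the excess n(LiOH).
So n(LiOH) consumed by the sample = 0.01267 - 0.004324 = 0.008350 mol.
n(C6H8O7) = 0.008350 / 3 = 0.002783 mol.
mass C6H8O7 = 0.002783 x 192.12 = 0.5347 g, so %C6H8O7 = 0.5347/0.6591 x 100 = 81.1%.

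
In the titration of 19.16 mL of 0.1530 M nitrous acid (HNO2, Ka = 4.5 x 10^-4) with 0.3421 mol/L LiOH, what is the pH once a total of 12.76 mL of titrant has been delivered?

12.65

n(acid) = 0.1530 x 0.01916 = 0.002931 mol; n(LiOH) added = 0.3421 x 0.01276 = 0.004365 mol.
Base is in excess by 0.004365 - 0.002931 = 0.001434 mol in a total volume of 0.03192 L.
[OH^-] = 0.001434/0.03192 = 0.04492 M, so pOH = 1.35 and pH = 14.00 - 1.35 = 12.65.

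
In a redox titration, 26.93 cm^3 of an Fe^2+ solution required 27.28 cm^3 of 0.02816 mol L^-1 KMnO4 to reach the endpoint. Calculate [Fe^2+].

0.143 M

n(KMnO4) = 0.02816 x 0.02728 = 0.0007682 mol.
From the balanced equation, 1 mol KMnO4 reacts with 5 mol Fe^2+, so n(Fe^2+) = 0.0007682 x 5/1 = 0.003841 mol.
[Fe^2+] = 0.003841 / 0.02693 L = 0.143 M.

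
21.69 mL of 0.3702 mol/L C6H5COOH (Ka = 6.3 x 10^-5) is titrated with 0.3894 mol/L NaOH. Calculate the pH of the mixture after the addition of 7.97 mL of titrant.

Initial n(C6H5COOH) = 0.3702 x 0.02169 = 0.008030 mol.
n(NaOH) added = 0.3894 x 0.007970 = 0.003104 mol, converting that many moles of C6H5COOH to C6H5COO-.
Remaining n(C6H5COOH) = 0.004926 mol; n(C6H5COO-) = 0.003104 mol.
By Henderson-Hasselbalch, pH = pKa + log([A^-]/[HA]) = 4.20 + log(0.003104/0.004926) = 4.20 + (-0.20) = 4.00.

4.00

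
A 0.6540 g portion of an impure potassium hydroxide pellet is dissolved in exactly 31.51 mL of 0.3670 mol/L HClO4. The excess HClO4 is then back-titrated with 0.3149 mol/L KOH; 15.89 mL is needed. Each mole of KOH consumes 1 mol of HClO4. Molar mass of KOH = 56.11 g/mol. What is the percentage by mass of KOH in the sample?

Total n(HClO4) added = 0.3670 x 0.03151 = 0.01156 mol.
n(KOH) used = 0.3149 x 0.01589 = 0.005004 mol, which equals the excess n(HClO4).
So n(HClO4) consumed by the sample = 0.01156 - 0.005004 = 0.006560 mol.
n(KOH) = 0.006560 / 1 = 0.006560 mol.
mass KOH = 0.006560 x 56.11 = 0.3681 g, so %KOH = 0.3681/0.6540 x 100 = 56.3%.

56.3%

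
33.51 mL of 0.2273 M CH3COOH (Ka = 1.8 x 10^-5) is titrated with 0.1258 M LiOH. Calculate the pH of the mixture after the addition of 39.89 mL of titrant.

Initial n(CH3COOH) = 0.2273 x 0.03351 = 0.007617 mol.
n(LiOH) added = 0.1258 x 0.03989 = 0.005018 mol, converting that many moles of CH3COOH to CH3COO-.
Remaining n(CH3COOH) = 0.002599 mol; n(CH3COO-) = 0.005018 mol.
By Henderson-Hasselbalch, pH = pKa + log([A^-]/[HA]) = 4.74 + log(0.005018/0.002599) = 4.74 + (+0.29) = 5.03.

5.03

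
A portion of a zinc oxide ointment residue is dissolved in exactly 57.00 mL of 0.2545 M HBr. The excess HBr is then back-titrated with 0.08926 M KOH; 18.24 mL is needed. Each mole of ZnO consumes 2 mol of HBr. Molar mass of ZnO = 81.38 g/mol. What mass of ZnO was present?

0.524 g

Total n(HBr) added = 0.2545 x 0.05700 = 0.01451 mol.
n(KOH) used = 0.08926 x 0.01824 = 0.001628 mol, which equals the excess n(HBr).
So n(HBr) consumed by the sample = 0.01451 - 0.001628 = 0.01288 mol.
n(ZnO) = 0.01288 / 2 = 0.006439 mol.
mass = 0.006439 mol x 81.38 g/mol = 0.524 g.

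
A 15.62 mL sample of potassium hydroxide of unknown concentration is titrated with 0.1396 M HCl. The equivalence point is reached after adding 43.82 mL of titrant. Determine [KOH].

0.392 M

n(HCl) delivered = 0.1396 x 0.04382 = 0.006117 mol.
For a 1:1 reaction, n(KOH) = 0.006117 mol.
[KOH] = 0.006117 mol / 0.01562 L = 0.392 M.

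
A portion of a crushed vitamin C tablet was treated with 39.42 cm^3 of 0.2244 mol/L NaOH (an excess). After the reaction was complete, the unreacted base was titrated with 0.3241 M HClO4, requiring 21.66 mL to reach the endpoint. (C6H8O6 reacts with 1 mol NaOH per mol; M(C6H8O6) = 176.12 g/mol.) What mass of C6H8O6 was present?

0.322 g

Total n(NaOH) added = 0.2244 x 0.03942 = 0.008846 mol.
n(HClO4) used = 0.3241 x 0.02166 = 0.007020 mol, which equals the excess n(NaOH).
So n(NaOH) consumed by the sample = 0.008846 - 0.007020 = 0.001826 mol.
n(C6H8O6) = 0.001826 / 1 = 0.001826 mol.
mass = 0.001826 mol x 176.12 g/mol = 0.322 g.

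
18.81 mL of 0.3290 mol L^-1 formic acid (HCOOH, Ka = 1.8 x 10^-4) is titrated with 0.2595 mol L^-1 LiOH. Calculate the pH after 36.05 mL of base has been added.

n(acid) = 0.3290 x 0.01881 = 0.006188 mol; n(LiOH) added = 0.2595 x 0.03605 = 0.009355 mol.
Base is in excess by 0.009355 - 0.006188 = 0.003166 mol in a total volume of 0.05486 L.
[OH^-] = 0.003166/0.05486 = 0.05772 M, so pOH = 1.24 and pH = 14.00 - 1.24 = 12.76.

12.76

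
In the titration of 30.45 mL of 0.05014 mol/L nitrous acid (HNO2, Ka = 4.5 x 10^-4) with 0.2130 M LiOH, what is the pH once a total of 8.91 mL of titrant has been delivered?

n(acid) = 0.05014 x 0.03045 = 0.001527 mol; n(LiOH) added = 0.2130 x 0.008910 = 0.001898 mol.
Base is in excess by 0.001898 - 0.001527 = 0.0003711 mol in a total volume of 0.03936 L.
[OH^-] = 0.0003711/0.03936 = 0.009428 M, so pOH = 2.03 and pH = 14.00 - 2.03 = 11.97.

11.97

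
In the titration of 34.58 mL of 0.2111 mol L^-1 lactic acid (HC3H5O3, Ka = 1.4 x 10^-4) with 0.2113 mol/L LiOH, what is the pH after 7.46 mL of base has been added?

Initial n(HC3H5O3) = 0.2111 x 0.03458 = 0.007300 mol.
n(LiOH) added = 0.2113 x 0.007460 = 0.001576 mol, converting that many moles of HC3H5O3 to C3H5O3-.
Remaining n(HC3H5O3) = 0.005724 mol; n(C3H5O3-) = 0.001576 mol.
By Henderson-Hasselbalch, pH = pKa + log([A^-]/[HA]) = 3.85 + log(0.001576/0.005724) = 3.85 + (-0.56) = 3.29.

3.29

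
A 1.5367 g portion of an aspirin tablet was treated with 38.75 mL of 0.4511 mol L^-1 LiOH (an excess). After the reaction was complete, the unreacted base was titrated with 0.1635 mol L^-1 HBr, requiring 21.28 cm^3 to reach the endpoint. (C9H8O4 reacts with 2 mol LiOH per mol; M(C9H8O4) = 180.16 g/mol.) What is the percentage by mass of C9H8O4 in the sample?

Total n(LiOH) added = 0.4511 x 0.03875 = 0.01748 mol.
n(HBr) used = 0.1635 x 0.02128 = 0.003479 mol, which equals the excess n(LiOH).
So n(LiOH) consumed by the sample = 0.01748 - 0.003479 = 0.01400 mol.
n(C9H8O4) = 0.01400 / 2 = 0.007000 mol.
mass C9H8O4 = 0.007000 x 180.16 = 1.261 g, so %C9H8O4 = 1.261/1.5367 x 100 = 82.1%.

82.1%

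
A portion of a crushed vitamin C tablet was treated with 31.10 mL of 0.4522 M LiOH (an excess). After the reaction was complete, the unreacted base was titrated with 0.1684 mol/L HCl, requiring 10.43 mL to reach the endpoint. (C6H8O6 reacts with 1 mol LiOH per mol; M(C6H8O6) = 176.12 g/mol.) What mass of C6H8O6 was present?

Total n(LiOH) added = 0.4522 x 0.03110 = 0.01406 mol.
n(HCl) used = 0.1684 x 0.01043 = 0.001756 mol, which equals the excess n(LiOH).
So n(LiOH) consumed by the sample = 0.01406 - 0.001756 = 0.01231 mol.
n(C6H8O6) = 0.01231 / 1 = 0.01231 mol.
mass = 0.01231 mol x 176.12 g/mol = 2.17 g.

2.17 g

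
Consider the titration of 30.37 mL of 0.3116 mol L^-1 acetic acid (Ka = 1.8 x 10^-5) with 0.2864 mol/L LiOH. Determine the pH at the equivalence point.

n(CH3COOH) = 0.3116 x 0.03037 = 0.009463 mol; V(LiOH) at equivalence = 0.009463/0.2864 = 0.03304 L.
At equivalence all the acid is converted to CH3COO-; total volume = 0.03037 + 0.03304 = 0.06341 L, so [CH3COO-] = 0.009463/0.06341 = 0.1492 M.
Kb = Kw/Ka = 1.0e-14 / 1.8 x 10^-5 = 5.56e-10.
[OH^-] = sqrt(Kb x [CH3COO-]) = sqrt(5.56e-10 x 0.1492) = 9.11e-6 M.
pOH = 5.04, so pH = 14.00 - 5.04 = 8.96.

8.96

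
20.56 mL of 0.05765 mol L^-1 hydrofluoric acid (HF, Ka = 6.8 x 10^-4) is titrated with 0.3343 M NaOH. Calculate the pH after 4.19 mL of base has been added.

11.94

n(acid) = 0.05765 x 0.02056 = 0.001185 mol; n(NaOH) added = 0.3343 x 0.004190 = 0.001401 mol.
Base is in excess by 0.001401 - 0.001185 = 0.0002154 mol in a total volume of 0.02475 L.
[OH^-] = 0.0002154/0.02475 = 0.008704 M, so pOH = 2.06 and pH = 14.00 - 2.06 = 11.94.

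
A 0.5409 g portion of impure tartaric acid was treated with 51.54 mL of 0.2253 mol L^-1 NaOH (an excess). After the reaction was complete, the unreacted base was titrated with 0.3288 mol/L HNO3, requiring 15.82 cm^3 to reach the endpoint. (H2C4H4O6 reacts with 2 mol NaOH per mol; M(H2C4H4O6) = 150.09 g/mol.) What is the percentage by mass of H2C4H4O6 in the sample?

88.9%

Total n(NaOH) added = 0.2253 x 0.05154 = 0.01161 mol.
n(HNO3) used = 0.3288 x 0.01582 = 0.005202 mol, which equals the excess n(NaOH).
So n(NaOH) consumed by the sample = 0.01161 - 0.005202 = 0.006410 mol.
n(H2C4H4O6) = 0.006410 / 2 = 0.003205 mol.
mass H2C4H4O6 = 0.003205 x 150.09 = 0.4811 g, so %H2C4H4O6 = 0.4811/0.5409 x 100 = 88.9%.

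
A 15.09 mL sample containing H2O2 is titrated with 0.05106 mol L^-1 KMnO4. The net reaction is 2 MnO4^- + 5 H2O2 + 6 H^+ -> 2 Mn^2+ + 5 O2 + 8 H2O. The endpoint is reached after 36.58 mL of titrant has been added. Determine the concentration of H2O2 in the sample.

n(KMnO4) = 0.05106 x 0.03658 = 0.001868 mol.
From the balanced equation, 2 mol KMnO4 reacts with 5 mol H2O2, so n(H2O2) = 0.001868 x 5/2 = 0.004669 mol.
[H2O2] = 0.004669 / 0.01509 L = 0.309 M.

0.309 M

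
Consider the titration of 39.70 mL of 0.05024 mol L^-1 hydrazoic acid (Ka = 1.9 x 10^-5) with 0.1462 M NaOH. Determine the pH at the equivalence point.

n(HN3) = 0.05024 x 0.03970 = 0.001995 mol; V(NaOH) at equivalence = 0.001995/0.1462 = 0.01364 L.
At equivalence all the acid is converted to N3-; total volume = 0.03970 + 0.01364 = 0.05334 L, so [N3-] = 0.001995/0.05334 = 0.03739 M.
Kb = Kw/Ka = 1.0e-14 / 1.9 x 10^-5 = 5.26e-10.
[OH^-] = sqrt(Kb x [N3-]) = sqrt(5.26e-10 x 0.03739) = 4.44e-6 M.
pOH = 5.35, so pH = 14.00 - 5.35 = 8.65.

8.65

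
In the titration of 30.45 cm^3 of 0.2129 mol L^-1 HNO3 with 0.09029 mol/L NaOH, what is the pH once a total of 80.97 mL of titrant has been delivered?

n(acid) = 0.2129 x 0.03045 = 0.006483 mol; n(NaOH) added = 0.09029 x 0.08097 = 0.007311 mol.
Base is in excess by 0.007311 - 0.006483 = 0.0008280 mol in a total volume of 0.1114 L.
[OH^-] = 0.0008280/0.1114 = 0.007431 M, so pOH = 2.13 and pH = 14.00 - 2.13 = 11.87.

11.87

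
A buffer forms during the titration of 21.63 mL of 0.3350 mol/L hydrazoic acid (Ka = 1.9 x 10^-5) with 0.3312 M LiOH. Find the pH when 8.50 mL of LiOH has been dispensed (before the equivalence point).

Initial n(HN3) = 0.3350 x 0.02163 = 0.007246 mol.
n(LiOH) added = 0.3312 x 0.008500 = 0.002815 mol, converting that many moles of HN3 to N3-.
Remaining n(HN3) = 0.004431 mol; n(N3-) = 0.002815 mol.
By Henderson-Hasselbalch, pH = pKa + log([A^-]/[HA]) = 4.72 + log(0.002815/0.004431) = 4.72 + (-0.20) = 4.52.

4.52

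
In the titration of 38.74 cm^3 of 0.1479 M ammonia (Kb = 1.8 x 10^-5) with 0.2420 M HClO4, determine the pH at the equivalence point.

n(NH3) = 0.1479 x 0.03874 = 0.005730 mol; V(HClO4) at equivalence = 0.005730/0.2420 = 0.02368 L.
At equivalence the base is fully converted to NH4+; total volume = 0.06242 L, so [NH4+] = 0.005730/0.06242 = 0.09180 M.
Ka(NH4+) = Kw/Kb = 1.0e-14 / 1.8 x 10^-5 = 5.56e-10.
[H^+] = sqrt(Ka x [NH4+]) = sqrt(5.56e-10 x 0.09180) = 7.14e-6 M.
pH = -log(7.14e-6) = 5.15.

5.15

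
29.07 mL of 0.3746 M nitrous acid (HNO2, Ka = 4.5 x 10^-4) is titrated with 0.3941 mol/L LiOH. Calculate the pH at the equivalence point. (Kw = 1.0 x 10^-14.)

n(HNO2) = 0.3746 x 0.02907 = 0.01089 mol; V(LiOH) at equivalence = 0.01089/0.3941 = 0.02763 L.
At equivalence all the acid is converted to NO2-; total volume = 0.02907 + 0.02763 = 0.05670 L, so [NO2-] = 0.01089/0.05670 = 0.1921 M.
Kb = Kw/Ka = 1.0e-14 / 4.5 x 10^-4 = 2.22e-11.
[OH^-] = sqrt(Kb x [NO2-]) = sqrt(2.22e-11 x 0.1921) = 2.07e-6 M.
pOH = 5.68, so pH = 14.00 - 5.68 = 8.32.

8.32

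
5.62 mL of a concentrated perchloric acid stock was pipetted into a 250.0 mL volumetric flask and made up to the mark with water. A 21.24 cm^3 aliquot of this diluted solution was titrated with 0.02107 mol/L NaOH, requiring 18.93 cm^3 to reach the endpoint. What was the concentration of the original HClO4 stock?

0.835 M

n(NaOH) = 0.02107 x 0.01893 = 0.0003989 mol.
n(HClO4) in the aliquot = 0.0003989 mol.
[diluted HClO4] = 0.0003989 / 0.02124 = 0.01878 M.
Dilution factor = 250.0/5.620 = 44.48, so [stock] = 0.01878 x 44.48 = 0.835 M.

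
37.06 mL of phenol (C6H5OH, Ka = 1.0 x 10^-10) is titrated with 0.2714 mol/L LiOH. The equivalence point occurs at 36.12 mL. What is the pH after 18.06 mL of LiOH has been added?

18.06 mL is exactly half the equivalence volume (36.12/2), i.e. the half-equivalence point.
There, n(HA) = n(A^-), so pH = pKa = -log(1.0 x 10^-10) = 10.00.

10.00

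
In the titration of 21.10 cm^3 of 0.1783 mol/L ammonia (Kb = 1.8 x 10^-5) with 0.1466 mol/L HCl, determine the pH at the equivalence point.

n(NH3) = 0.1783 x 0.02110 = 0.003762 mol; V(HCl) at equivalence = 0.003762/0.1466 = 0.02566 L.
At equivalence the base is fully converted to NH4+; total volume = 0.04676 L, so [NH4+] = 0.003762/0.04676 = 0.08045 M.
Ka(NH4+) = Kw/Kb = 1.0e-14 / 1.8 x 10^-5 = 5.56e-10.
[H^+] = sqrt(Ka x [NH4+]) = sqrt(5.56e-10 x 0.08045) = 6.69e-6 M.
pH = -log(6.69e-6) = 5.17.

5.17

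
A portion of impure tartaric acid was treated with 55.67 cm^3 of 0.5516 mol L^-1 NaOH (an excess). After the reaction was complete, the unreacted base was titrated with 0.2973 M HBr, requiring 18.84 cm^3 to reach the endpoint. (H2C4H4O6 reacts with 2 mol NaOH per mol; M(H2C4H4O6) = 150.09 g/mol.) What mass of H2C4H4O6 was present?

1.88 g

Total n(NaOH) added = 0.5516 x 0.05567 = 0.03071 mol.
n(HBr) used = 0.2973 x 0.01884 = 0.005601 mol, which equals the excess n(NaOH).
So n(NaOH) consumed by the sample = 0.03071 - 0.005601 = 0.02511 mol.
n(H2C4H4O6) = 0.02511 / 2 = 0.01255 mol.
mass = 0.01255 mol x 150.09 g/mol = 1.88 g.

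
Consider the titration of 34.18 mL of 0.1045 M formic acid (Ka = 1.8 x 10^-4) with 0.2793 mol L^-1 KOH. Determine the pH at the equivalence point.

n(HCOOH) = 0.1045 x 0.03418 = 0.003572 mol; V(KOH) at equivalence = 0.003572/0.2793 = 0.01279 L.
At equivalence all the acid is converted to HCOO-; total volume = 0.03418 + 0.01279 = 0.04697 L, so [HCOO-] = 0.003572/0.04697 = 0.07605 M.
Kb = Kw/Ka = 1.0e-14 / 1.8 x 10^-4 = 5.56e-11.
[OH^-] = sqrt(Kb x [HCOO-]) = sqrt(5.56e-11 x 0.07605) = 2.06e-6 M.
pOH = 5.69, so pH = 14.00 - 5.69 = 8.31.

8.31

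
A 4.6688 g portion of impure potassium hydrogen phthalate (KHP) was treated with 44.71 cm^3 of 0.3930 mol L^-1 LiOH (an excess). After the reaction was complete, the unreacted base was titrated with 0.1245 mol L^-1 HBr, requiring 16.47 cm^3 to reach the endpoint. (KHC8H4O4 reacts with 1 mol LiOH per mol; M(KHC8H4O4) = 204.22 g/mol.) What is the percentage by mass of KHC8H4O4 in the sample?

67.9%

Total n(LiOH) added = 0.3930 x 0.04471 = 0.01757 mol.
n(HBr) used = 0.1245 x 0.01647 = 0.002051 mol, which equals the excess n(LiOH).
So n(LiOH) consumed by the sample = 0.01757 - 0.002051 = 0.01552 mol.
n(KHC8H4O4) = 0.01552 / 1 = 0.01552 mol.
mass KHC8H4O4 = 0.01552 x 204.22 = 3.170 g, so %KHC8H4O4 = 3.170/4.6688 x 100 = 67.9%.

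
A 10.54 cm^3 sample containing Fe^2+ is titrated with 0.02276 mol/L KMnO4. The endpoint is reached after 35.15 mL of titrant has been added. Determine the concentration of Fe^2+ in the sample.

0.380 M

n(KMnO4) = 0.02276 x 0.03515 = 0.0008000 mol.
From the balanced equation, 1 mol KMnO4 reacts with 5 mol Fe^2+, so n(Fe^2+) = 0.0008000 x 5/1 = 0.004000 mol.
[Fe^2+] = 0.004000 / 0.01054 L = 0.380 M.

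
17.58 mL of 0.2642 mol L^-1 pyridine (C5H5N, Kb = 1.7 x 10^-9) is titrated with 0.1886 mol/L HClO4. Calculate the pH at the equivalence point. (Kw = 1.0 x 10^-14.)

n(C5H5N) = 0.2642 x 0.01758 = 0.004645 mol; V(HClO4) at equivalence = 0.004645/0.1886 = 0.02463 L.
At equivalence the base is fully converted to C5H5NH+; total volume = 0.04221 L, so [C5H5NH+] = 0.004645/0.04221 = 0.1100 M.
Ka(C5H5NH+) = Kw/Kb = 1.0e-14 / 1.7 x 10^-9 = 5.88e-6.
[H^+] = sqrt(Ka x [C5H5NH+]) = sqrt(5.88e-6 x 0.1100) = 0.000805 M.
pH = -log(0.000805) = 3.09.

3.09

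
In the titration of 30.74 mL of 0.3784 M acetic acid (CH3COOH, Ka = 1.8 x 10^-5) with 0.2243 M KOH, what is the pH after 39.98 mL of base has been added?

5.27

Initial n(CH3COOH) = 0.3784 x 0.03074 = 0.01163 mol.
n(KOH) added = 0.2243 x 0.03998 = 0.008968 mol, converting that many moles of CH3COOH to CH3COO-.
Remaining n(CH3COOH) = 0.002665 mol; n(CH3COO-) = 0.008968 mol.
By Henderson-Hasselbalch, pH = pKa + log([A^-]/[HA]) = 4.74 + log(0.008968/0.002665) = 4.74 + (+0.53) = 5.27.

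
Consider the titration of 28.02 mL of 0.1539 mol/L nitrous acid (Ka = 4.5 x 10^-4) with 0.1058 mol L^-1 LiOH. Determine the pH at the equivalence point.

8.07

n(HNO2) = 0.1539 x 0.02802 = 0.004312 mol; V(LiOH) at equivalence = 0.004312/0.1058 = 0.04076 L.
At equivalence all the acid is converted to NO2-; total volume = 0.02802 + 0.04076 = 0.06878 L, so [NO2-] = 0.004312/0.06878 = 0.06270 M.
Kb = Kw/Ka = 1.0e-14 / 4.5 x 10^-4 = 2.22e-11.
[OH^-] = sqrt(Kb x [NO2-]) = sqrt(2.22e-11 x 0.06270) = 1.18e-6 M.
pOH = 5.93, so pH = 14.00 - 5.93 = 8.07.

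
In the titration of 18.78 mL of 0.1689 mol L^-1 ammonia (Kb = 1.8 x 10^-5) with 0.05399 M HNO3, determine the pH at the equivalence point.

n(NH3) = 0.1689 x 0.01878 = 0.003172 mol; V(HNO3) at equivalence = 0.003172/0.05399 = 0.05875 L.
At equivalence the base is fully converted to NH4+; total volume = 0.07753 L, so [NH4+] = 0.003172/0.07753 = 0.04091 M.
Ka(NH4+) = Kw/Kb = 1.0e-14 / 1.8 x 10^-5 = 5.56e-10.
[H^+] = sqrt(Ka x [NH4+]) = sqrt(5.56e-10 x 0.04091) = 4.77e-6 M.
pH = -log(4.77e-6) = 5.32.

5.32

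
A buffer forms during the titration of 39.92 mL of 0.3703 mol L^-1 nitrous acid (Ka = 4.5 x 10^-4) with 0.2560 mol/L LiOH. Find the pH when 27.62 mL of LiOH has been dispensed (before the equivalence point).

Initial n(HNO2) = 0.3703 x 0.03992 = 0.01478 mol.
n(LiOH) added = 0.2560 x 0.02762 = 0.007071 mol, converting that many moles of HNO2 to NO2-.
Remaining n(HNO2) = 0.007712 mol; n(NO2-) = 0.007071 mol.
By Henderson-Hasselbalch, pH = pKa + log([A^-]/[HA]) = 3.35 + log(0.007071/0.007712) = 3.35 + (-0.04) = 3.31.

3.31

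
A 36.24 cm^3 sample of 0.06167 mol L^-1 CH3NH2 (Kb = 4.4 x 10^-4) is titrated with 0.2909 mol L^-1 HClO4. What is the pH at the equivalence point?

n(CH3NH2) = 0.06167 x 0.03624 = 0.002235 mol; V(HClO4) at equivalence = 0.002235/0.2909 = 0.007683 L.
At equivalence the base is fully converted to CH3NH3+; total volume = 0.04392 L, so [CH3NH3+] = 0.002235/0.04392 = 0.05088 M.
Ka(CH3NH3+) = Kw/Kb = 1.0e-14 / 4.4 x 10^-4 = 2.27e-11.
[H^+] = sqrt(Ka x [CH3NH3+]) = sqrt(2.27e-11 x 0.05088) = 1.08e-6 M.
pH = -log(1.08e-6) = 5.97.

5.97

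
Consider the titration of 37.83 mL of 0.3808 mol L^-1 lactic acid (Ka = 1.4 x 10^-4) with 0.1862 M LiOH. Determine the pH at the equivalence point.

8.48

n(HC3H5O3) = 0.3808 x 0.03783 = 0.01441 mol; V(LiOH) at equivalence = 0.01441/0.1862 = 0.07737 L.
At equivalence all the acid is converted to C3H5O3-; total volume = 0.03783 + 0.07737 = 0.1152 L, so [C3H5O3-] = 0.01441/0.1152 = 0.1251 M.
Kb = Kw/Ka = 1.0e-14 / 1.4 x 10^-4 = 7.14e-11.
[OH^-] = sqrt(Kb x [C3H5O3-]) = sqrt(7.14e-11 x 0.1251) = 2.99e-6 M.
pOH = 5.52, so pH = 14.00 - 5.52 = 8.48.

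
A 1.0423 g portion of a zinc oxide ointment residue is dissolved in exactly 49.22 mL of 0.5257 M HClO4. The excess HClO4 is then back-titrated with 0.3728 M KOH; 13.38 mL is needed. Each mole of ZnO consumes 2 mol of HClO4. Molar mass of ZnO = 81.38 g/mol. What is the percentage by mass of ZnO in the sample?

Total n(HClO4) added = 0.5257 x 0.04922 = 0.02587 mol.
n(KOH) used = 0.3728 x 0.01338 = 0.004988 mol, which equals the excess n(HClO4).
So n(HClO4) consumed by the sample = 0.02587 - 0.004988 = 0.02089 mol.
n(ZnO) = 0.02089 / 2 = 0.01044 mol.
mass ZnO = 0.01044 x 81.38 = 0.8499 g, so %ZnO = 0.8499/1.0423 x 100 = 81.5%.

81.5%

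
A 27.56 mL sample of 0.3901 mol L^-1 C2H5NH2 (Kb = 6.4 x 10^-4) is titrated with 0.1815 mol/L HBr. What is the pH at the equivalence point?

5.86

n(C2H5NH2) = 0.3901 x 0.02756 = 0.01075 mol; V(HBr) at equivalence = 0.01075/0.1815 = 0.05924 L.
At equivalence the base is fully converted to C2H5NH3+; total volume = 0.08680 L, so [C2H5NH3+] = 0.01075/0.08680 = 0.1239 M.
Ka(C2H5NH3+) = Kw/Kb = 1.0e-14 / 6.4 x 10^-4 = 1.56e-11.
[H^+] = sqrt(Ka x [C2H5NH3+]) = sqrt(1.56e-11 x 0.1239) = 1.39e-6 M.
pH = -log(1.39e-6) = 5.86.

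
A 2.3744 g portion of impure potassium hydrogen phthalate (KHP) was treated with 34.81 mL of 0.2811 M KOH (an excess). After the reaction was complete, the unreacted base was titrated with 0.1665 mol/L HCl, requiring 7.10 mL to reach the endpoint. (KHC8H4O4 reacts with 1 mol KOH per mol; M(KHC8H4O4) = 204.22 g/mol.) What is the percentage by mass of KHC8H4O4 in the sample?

74.0%

Total n(KOH) added = 0.2811 x 0.03481 = 0.009785 mol.
n(HCl) used = 0.1665 x 0.007100 = 0.001182 mol, which equals the excess n(KOH).
So n(KOH) consumed by the sample = 0.009785 - 0.001182 = 0.008603 mol.
n(KHC8H4O4) = 0.008603 / 1 = 0.008603 mol.
mass KHC8H4O4 = 0.008603 x 204.22 = 1.757 g, so %KHC8H4O4 = 1.757/2.3744 x 100 = 74.0%.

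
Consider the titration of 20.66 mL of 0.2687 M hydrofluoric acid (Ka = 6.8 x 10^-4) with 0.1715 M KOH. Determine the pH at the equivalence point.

n(HF) = 0.2687 x 0.02066 = 0.005551 mol; V(KOH) at equivalence = 0.005551/0.1715 = 0.03237 L.
At equivalence all the acid is converted to F-; total volume = 0.02066 + 0.03237 = 0.05303 L, so [F-] = 0.005551/0.05303 = 0.1047 M.
Kb = Kw/Ka = 1.0e-14 / 6.8 x 10^-4 = 1.47e-11.
[OH^-] = sqrt(Kb x [F-]) = sqrt(1.47e-11 x 0.1047) = 1.24e-6 M.
pOH = 5.91, so pH = 14.00 - 5.91 = 8.09.

8.09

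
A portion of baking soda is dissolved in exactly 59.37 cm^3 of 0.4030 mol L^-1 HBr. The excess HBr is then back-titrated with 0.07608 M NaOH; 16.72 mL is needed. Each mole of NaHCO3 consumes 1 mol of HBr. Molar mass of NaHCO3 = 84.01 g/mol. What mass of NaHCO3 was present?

1.90 g

Total n(HBr) added = 0.4030 x 0.05937 = 0.02393 mol.
n(NaOH) used = 0.07608 x 0.01672 = 0.001272 mol, which equals the excess n(HBr).
So n(HBr) consumed by the sample = 0.02393 - 0.001272 = 0.02265 mol.
n(NaHCO3) = 0.02265 / 1 = 0.02265 mol.
mass = 0.02265 mol x 84.01 g/mol = 1.90 g.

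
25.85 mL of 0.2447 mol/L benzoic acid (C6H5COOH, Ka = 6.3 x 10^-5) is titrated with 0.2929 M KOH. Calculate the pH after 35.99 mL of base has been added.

12.83

n(acid) = 0.2447 x 0.02585 = 0.006325 mol; n(KOH) added = 0.2929 x 0.03599 = 0.01054 mol.
Base is in excess by 0.01054 - 0.006325 = 0.004216 mol in a total volume of 0.06184 L.
[OH^-] = 0.004216/0.06184 = 0.06818 M, so pOH = 1.17 and pH = 14.00 - 1.17 = 12.83.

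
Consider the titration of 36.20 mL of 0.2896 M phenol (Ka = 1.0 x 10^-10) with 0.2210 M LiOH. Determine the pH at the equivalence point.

n(C6H5OH) = 0.2896 x 0.03620 = 0.01048 mol; V(LiOH) at equivalence = 0.01048/0.2210 = 0.04744 L.
At equivalence all the acid is converted to C6H5O-; total volume = 0.03620 + 0.04744 = 0.08364 L, so [C6H5O-] = 0.01048/0.08364 = 0.1253 M.
Kb = Kw/Ka = 1.0e-14 / 1.0 x 10^-10 = 0.000100.
[OH^-] = sqrt(Kb x [C6H5O-]) = sqrt(0.000100 x 0.1253) = 0.00354 M.
pOH = 2.45, so pH = 14.00 - 2.45 = 11.55.

11.55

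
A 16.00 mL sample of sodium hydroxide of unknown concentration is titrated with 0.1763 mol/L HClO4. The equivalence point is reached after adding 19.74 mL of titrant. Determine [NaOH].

0.218 M

n(HClO4) delivered = 0.1763 x 0.01974 = 0.003480 mol.
For a 1:1 reaction, n(NaOH) = 0.003480 mol.
[NaOH] = 0.003480 mol / 0.01600 L = 0.218 M.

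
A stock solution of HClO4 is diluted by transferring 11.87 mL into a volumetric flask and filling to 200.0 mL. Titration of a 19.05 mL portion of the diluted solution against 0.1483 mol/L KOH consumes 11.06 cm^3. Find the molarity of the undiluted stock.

n(KOH) = 0.1483 x 0.01106 = 0.001640 mol.
n(HClO4) in the aliquot = 0.001640 mol.
[diluted HClO4] = 0.001640 / 0.01905 = 0.08610 M.
Dilution factor = 200.0/11.87 = 16.85, so [stock] = 0.08610 x 16.85 = 1.45 M.

1.45 M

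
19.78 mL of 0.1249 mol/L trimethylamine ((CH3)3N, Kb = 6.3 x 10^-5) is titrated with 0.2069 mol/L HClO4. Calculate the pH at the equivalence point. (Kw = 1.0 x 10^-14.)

5.45

n((CH3)3N) = 0.1249 x 0.01978 = 0.002471 mol; V(HClO4) at equivalence = 0.002471/0.2069 = 0.01194 L.
At equivalence the base is fully converted to (CH3)3NH+; total volume = 0.03172 L, so [(CH3)3NH+] = 0.002471/0.03172 = 0.07788 M.
Ka((CH3)3NH+) = Kw/Kb = 1.0e-14 / 6.3 x 10^-5 = 1.59e-10.
[H^+] = sqrt(Ka x [(CH3)3NH+]) = sqrt(1.59e-10 x 0.07788) = 3.52e-6 M.
pH = -log(3.52e-6) = 5.45.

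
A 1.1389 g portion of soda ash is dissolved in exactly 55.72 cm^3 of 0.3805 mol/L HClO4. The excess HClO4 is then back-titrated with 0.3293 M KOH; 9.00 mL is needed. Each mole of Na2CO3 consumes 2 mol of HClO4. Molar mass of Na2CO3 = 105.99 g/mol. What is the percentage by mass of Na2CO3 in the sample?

Total n(HClO4) added = 0.3805 x 0.05572 = 0.02120 mol.
n(KOH) used = 0.3293 x 0.009000 = 0.002964 mol, which equals the excess n(HClO4).
So n(HClO4) consumed by the sample = 0.02120 - 0.002964 = 0.01824 mol.
n(Na2CO3) = 0.01824 / 2 = 0.009119 mol.
mass Na2CO3 = 0.009119 x 105.99 = 0.9665 g, so %Na2CO3 = 0.9665/1.1389 x 100 = 84.9%.

84.9%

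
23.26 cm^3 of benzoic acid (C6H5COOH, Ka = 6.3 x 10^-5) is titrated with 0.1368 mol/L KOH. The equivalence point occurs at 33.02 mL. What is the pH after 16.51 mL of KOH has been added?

4.20

16.51 mL is exactly half the equivalence volume (33.02/2), i.e. the half-equivalence point.
There, n(HA) = n(A^-), so pH = pKa = -log(6.3 x 10^-5) = 4.20.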